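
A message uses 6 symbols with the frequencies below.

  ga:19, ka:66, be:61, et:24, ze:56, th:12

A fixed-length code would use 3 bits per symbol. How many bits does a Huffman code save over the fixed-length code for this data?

Fixed-length: 3 bits × 238 symbols = 714 bits.
Huffman merges:
merge th(12) and ga(19): 31
merge et(24) and 31: 55
merge 55 and ze(56): 111
merge be(61) and ka(66): 127
merge 111 and 127: 238
Huffman total = 31 + 55 + 111 + 127 + 238 = 562 bits.
Saving = 714 − 562 = 152 bits.

152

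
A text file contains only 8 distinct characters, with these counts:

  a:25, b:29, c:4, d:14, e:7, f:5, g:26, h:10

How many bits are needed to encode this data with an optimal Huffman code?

329

Greedily combine the two least-frequent nodes:
c(4) + f(5) → 9
e(7) + 9 → 16
h(10) + d(14) → 24
16 + 24 → 40
a(25) + g(26) → 51
b(29) + 40 → 69
51 + 69 → 120
The encoded length is the sum of every internal node's weight: 9 + 16 + 24 + 40 + 51 + 69 + 120 = 329 bits.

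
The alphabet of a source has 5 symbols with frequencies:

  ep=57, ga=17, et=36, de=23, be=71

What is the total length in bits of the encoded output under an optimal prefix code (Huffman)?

448

Merge the two smallest weights repeatedly:
ga(17) + de(23) → 40
et(36) + 40 → 76
ep(57) + be(71) → 128
76 + 128 → 204
Each symbol's bit-cost is frequency × depth; summing gives 448 bits (equivalently 40 + 76 + 128 + 204).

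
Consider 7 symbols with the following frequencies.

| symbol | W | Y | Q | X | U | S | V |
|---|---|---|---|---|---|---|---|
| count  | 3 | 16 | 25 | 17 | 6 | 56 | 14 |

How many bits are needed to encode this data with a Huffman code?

Merge the two smallest weights repeatedly:
combine W(3), U(6) → 9
combine 9, V(14) → 23
combine Y(16), X(17) → 33
combine 23, Q(25) → 48
combine 33, 48 → 81
combine S(56), 81 → 137
The encoded length is the sum of every internal node's weight: 9 + 23 + 33 + 48 + 81 + 137 = 331 bits.

331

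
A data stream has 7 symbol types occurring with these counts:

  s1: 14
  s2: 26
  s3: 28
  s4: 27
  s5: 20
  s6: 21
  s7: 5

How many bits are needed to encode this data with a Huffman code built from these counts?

387

Greedily combine the two least-frequent nodes:
combine s7(5), s1(14) → 19
combine 19, s5(20) → 39
combine s6(21), s2(26) → 47
combine s4(27), s3(28) → 55
combine 39, 47 → 86
combine 55, 86 → 141
Total encoded bits = sum of merged weights = 19 + 39 + 47 + 55 + 86 + 141 = 387.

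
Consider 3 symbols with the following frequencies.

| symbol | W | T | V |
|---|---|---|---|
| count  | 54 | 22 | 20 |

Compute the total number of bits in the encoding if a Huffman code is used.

138

Merge the two smallest weights repeatedly:
combine V(20), T(22) → 42
combine 42, W(54) → 96
The encoded length is the sum of every internal node's weight: 42 + 96 = 138 bits.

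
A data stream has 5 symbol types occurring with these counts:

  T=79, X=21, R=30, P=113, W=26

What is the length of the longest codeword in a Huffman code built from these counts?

4

Merge the two lowest-weight nodes at each step:
X(21) + W(26) → 47
R(30) + 47 → 77
77 + T(79) → 156
P(113) + 156 → 269
The first pair merged (X, W) ends up deepest, at depth 4.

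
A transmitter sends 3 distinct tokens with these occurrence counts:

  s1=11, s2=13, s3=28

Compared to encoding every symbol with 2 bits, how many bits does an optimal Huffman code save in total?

Fixed-length: 2 bits × 52 symbols = 104 bits.
Huffman merges:
merge s1(11) and s2(13): 24
merge 24 and s3(28): 52
Huffman total = 24 + 52 = 76 bits.
Saving = 104 − 76 = 28 bits.

28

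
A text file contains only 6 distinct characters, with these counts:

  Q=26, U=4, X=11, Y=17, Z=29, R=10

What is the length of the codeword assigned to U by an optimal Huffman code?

Build the tree from the bottom:
merge U(4) and R(10): 14
merge X(11) and 14: 25
merge Y(17) and 25: 42
merge Q(26) and Z(29): 55
merge 42 and 55: 97
U sits 4 levels below the root, so its codeword is 4 bits.

4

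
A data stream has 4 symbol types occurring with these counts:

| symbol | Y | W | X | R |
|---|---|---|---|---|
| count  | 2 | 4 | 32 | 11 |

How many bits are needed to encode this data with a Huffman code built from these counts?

Greedily combine the two least-frequent nodes:
combine Y(2), W(4) → 6
combine 6, R(11) → 17
combine 17, X(32) → 49
The encoded length is the sum of every internal node's weight: 6 + 17 + 49 = 72 bits.

72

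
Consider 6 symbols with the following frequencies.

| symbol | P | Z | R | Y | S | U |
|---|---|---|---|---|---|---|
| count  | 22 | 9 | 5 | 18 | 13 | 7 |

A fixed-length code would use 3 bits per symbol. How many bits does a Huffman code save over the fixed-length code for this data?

41

Fixed-length: 3 bits × 74 symbols = 222 bits.
Huffman merges:
R(5) + U(7) → 12
Z(9) + 12 → 21
S(13) + Y(18) → 31
21 + P(22) → 43
31 + 43 → 74
Huffman total = 12 + 21 + 31 + 43 + 74 = 181 bits.
Saving = 222 − 181 = 41 bits.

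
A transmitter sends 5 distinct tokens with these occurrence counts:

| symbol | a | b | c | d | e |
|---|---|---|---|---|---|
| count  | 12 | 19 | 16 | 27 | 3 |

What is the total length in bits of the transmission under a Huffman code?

169

Merge the two smallest weights repeatedly:
combine e(3), a(12) → 15
combine 15, c(16) → 31
combine b(19), d(27) → 46
combine 31, 46 → 77
The encoded length is the sum of every internal node's weight: 15 + 31 + 46 + 77 = 169 bits.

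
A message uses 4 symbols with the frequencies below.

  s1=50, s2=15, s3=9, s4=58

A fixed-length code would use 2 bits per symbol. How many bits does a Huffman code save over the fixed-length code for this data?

34

Fixed-length: 2 bits × 132 symbols = 264 bits.
Huffman merges:
merge s3(9) and s2(15): 24
merge 24 and s1(50): 74
merge s4(58) and 74: 132
Huffman total = 24 + 74 + 132 = 230 bits.
Saving = 264 − 230 = 34 bits.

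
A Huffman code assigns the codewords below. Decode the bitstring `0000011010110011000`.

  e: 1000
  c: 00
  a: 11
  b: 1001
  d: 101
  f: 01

Read left to right; each codeword is recognised as soon as it completes (prefix code):
  00→c | 00→c | 01→f | 101→d | 01→f | 1001→b | 1000→e
Decoded message: ccfdfbe

ccfdfbe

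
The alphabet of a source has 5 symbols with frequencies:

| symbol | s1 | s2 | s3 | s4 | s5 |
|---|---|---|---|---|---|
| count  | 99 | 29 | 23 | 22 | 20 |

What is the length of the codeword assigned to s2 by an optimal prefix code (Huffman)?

3

Repeatedly merge the two smallest:
s5(20) + s4(22) → 42
s3(23) + s2(29) → 52
42 + 52 → 94
94 + s1(99) → 193
The subtree containing s2 is merged 3 times, so code length = 3.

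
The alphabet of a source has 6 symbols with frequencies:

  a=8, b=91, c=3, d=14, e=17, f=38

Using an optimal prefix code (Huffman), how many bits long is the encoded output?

Build the Huffman tree bottom-up:
merge c(3) and a(8): 11
merge 11 and d(14): 25
merge e(17) and 25: 42
merge f(38) and 42: 80
merge 80 and b(91): 171
Total encoded bits = sum of merged weights = 11 + 25 + 42 + 80 + 171 = 329.

329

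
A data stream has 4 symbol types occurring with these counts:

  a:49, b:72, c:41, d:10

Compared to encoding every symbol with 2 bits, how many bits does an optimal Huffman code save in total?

Fixed-length: 2 bits × 172 symbols = 344 bits.
Huffman merges:
combine d(10), c(41) → 51
combine a(49), 51 → 100
combine b(72), 100 → 172
Huffman total = 51 + 100 + 172 = 323 bits.
Saving = 344 − 323 = 21 bits.

21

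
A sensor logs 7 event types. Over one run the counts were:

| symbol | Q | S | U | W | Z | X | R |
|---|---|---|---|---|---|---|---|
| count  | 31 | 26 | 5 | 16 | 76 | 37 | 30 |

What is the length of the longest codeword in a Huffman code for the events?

4

Merge the two lowest-weight nodes at each step:
merge U(5) and W(16): 21
merge 21 and S(26): 47
merge R(30) and Q(31): 61
merge X(37) and 47: 84
merge 61 and Z(76): 137
merge 84 and 137: 221
Maximum depth reached is 4.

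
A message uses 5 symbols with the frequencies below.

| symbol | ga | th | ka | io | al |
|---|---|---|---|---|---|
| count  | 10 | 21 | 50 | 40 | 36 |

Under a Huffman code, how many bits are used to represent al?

Huffman merges, smallest pair first:
ga(10) + th(21) → 31
31 + al(36) → 67
io(40) + ka(50) → 90
67 + 90 → 157
al's leaf is at depth 2, giving a 2-bit codeword.

2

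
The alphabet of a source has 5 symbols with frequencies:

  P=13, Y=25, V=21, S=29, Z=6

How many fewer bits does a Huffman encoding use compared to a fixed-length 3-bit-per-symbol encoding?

Fixed-length: 3 bits × 94 symbols = 282 bits.
Huffman merges:
merge Z(6) and P(13): 19
merge 19 and V(21): 40
merge Y(25) and S(29): 54
merge 40 and 54: 94
Huffman total = 19 + 40 + 54 + 94 = 207 bits.
Saving = 282 − 207 = 75 bits.

75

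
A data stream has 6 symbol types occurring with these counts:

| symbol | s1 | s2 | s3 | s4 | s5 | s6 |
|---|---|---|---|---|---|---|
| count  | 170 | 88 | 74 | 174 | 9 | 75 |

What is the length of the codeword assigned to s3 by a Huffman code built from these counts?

Build the tree from the bottom:
combine s5(9), s3(74) → 83
combine s6(75), 83 → 158
combine s2(88), 158 → 246
combine s1(170), s4(174) → 344
combine 246, 344 → 590
s3 sits 4 levels below the root, so its codeword is 4 bits.

4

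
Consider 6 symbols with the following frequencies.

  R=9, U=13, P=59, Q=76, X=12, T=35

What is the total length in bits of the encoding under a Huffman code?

Build the Huffman tree bottom-up:
R(9) + X(12) → 21
U(13) + 21 → 34
34 + T(35) → 69
P(59) + 69 → 128
Q(76) + 128 → 204
Each symbol's bit-cost is frequency × depth; summing gives 456 bits (equivalently 21 + 34 + 69 + 128 + 204).

456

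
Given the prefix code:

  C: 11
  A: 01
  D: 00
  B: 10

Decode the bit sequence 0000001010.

Read left to right; each codeword is recognised as soon as it completes (prefix code):
  00→D | 00→D | 00→D | 10→B | 10→B
Decoded message: DDDBB

DDDBB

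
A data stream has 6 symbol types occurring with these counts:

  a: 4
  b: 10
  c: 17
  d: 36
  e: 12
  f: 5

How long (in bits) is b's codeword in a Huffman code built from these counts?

3

Huffman merges, smallest pair first:
combine a(4), f(5) → 9
combine 9, b(10) → 19
combine e(12), c(17) → 29
combine 19, 29 → 48
combine d(36), 48 → 84
The subtree containing b is merged 3 times, so code length = 3.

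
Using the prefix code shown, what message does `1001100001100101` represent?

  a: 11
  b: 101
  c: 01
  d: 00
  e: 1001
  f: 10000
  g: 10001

Read left to right; each codeword is recognised as soon as it completes (prefix code):
  1001→e | 10000→f | 11→a | 00→d | 101→b
Decoded message: efadb

efadb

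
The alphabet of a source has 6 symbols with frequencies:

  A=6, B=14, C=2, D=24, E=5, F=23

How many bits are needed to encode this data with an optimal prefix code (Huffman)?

Merge the two smallest weights repeatedly:
C(2) + E(5) → 7
A(6) + 7 → 13
13 + B(14) → 27
F(23) + D(24) → 47
27 + 47 → 74
Each symbol's bit-cost is frequency × depth; summing gives 168 bits (equivalently 7 + 13 + 27 + 47 + 74).

168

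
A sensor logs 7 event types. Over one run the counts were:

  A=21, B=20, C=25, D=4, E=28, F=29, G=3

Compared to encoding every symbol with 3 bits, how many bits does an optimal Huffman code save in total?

Fixed-length: 3 bits × 130 symbols = 390 bits.
Huffman merges:
combine G(3), D(4) → 7
combine 7, B(20) → 27
combine A(21), C(25) → 46
combine 27, E(28) → 55
combine F(29), 46 → 75
combine 55, 75 → 130
Huffman total = 7 + 27 + 46 + 55 + 75 + 130 = 340 bits.
Saving = 390 − 340 = 50 bits.

50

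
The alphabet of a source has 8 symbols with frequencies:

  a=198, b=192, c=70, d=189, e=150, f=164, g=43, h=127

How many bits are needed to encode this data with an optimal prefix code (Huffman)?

3314

Build the Huffman tree bottom-up:
merge g(43) and c(70): 113
merge 113 and h(127): 240
merge e(150) and f(164): 314
merge d(189) and b(192): 381
merge a(198) and 240: 438
merge 314 and 381: 695
merge 438 and 695: 1133
The encoded length is the sum of every internal node's weight: 113 + 240 + 314 + 381 + 438 + 695 + 1133 = 3314 bits.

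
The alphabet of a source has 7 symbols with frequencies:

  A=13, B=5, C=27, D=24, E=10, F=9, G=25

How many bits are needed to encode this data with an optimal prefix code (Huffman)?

Greedily combine the two least-frequent nodes:
combine B(5), F(9) → 14
combine E(10), A(13) → 23
combine 14, 23 → 37
combine D(24), G(25) → 49
combine C(27), 37 → 64
combine 49, 64 → 113
Each symbol's bit-cost is frequency × depth; summing gives 300 bits (equivalently 14 + 23 + 37 + 49 + 64 + 113).

300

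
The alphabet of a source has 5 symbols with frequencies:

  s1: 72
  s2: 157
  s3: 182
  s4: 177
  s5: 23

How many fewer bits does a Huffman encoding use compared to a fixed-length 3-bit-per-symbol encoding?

516

Fixed-length: 3 bits × 611 symbols = 1833 bits.
Huffman merges:
s5(23) + s1(72) → 95
95 + s2(157) → 252
s4(177) + s3(182) → 359
252 + 359 → 611
Huffman total = 95 + 252 + 359 + 611 = 1317 bits.
Saving = 1833 − 1317 = 516 bits.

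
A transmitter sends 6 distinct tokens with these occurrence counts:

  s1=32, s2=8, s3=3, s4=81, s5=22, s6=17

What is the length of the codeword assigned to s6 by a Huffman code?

4

Repeatedly merge the two smallest:
combine s3(3), s2(8) → 11
combine 11, s6(17) → 28
combine s5(22), 28 → 50
combine s1(32), 50 → 82
combine s4(81), 82 → 163
s6's leaf is at depth 4, giving a 4-bit codeword.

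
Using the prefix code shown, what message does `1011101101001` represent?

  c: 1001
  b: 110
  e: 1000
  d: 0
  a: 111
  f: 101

fbbc

Read left to right; each codeword is recognised as soon as it completes (prefix code):
  101→f | 110→b | 110→b | 1001→c
Decoded message: fbbc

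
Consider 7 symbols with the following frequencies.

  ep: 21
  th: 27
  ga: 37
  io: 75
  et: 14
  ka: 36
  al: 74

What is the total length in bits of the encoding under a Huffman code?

738

Greedily combine the two least-frequent nodes:
combine et(14), ep(21) → 35
combine th(27), 35 → 62
combine ka(36), ga(37) → 73
combine 62, 73 → 135
combine al(74), io(75) → 149
combine 135, 149 → 284
The encoded length is the sum of every internal node's weight: 35 + 62 + 73 + 135 + 149 + 284 = 738 bits.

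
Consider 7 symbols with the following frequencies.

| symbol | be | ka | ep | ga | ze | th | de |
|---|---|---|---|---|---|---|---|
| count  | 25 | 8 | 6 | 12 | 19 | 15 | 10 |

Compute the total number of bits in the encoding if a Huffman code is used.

255

Merge the two smallest weights repeatedly:
combine ep(6), ka(8) → 14
combine de(10), ga(12) → 22
combine 14, th(15) → 29
combine ze(19), 22 → 41
combine be(25), 29 → 54
combine 41, 54 → 95
Each symbol's bit-cost is frequency × depth; summing gives 255 bits (equivalently 14 + 22 + 29 + 41 + 54 + 95).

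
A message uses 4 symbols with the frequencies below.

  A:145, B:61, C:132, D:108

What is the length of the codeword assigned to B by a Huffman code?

2

Build the tree from the bottom:
B(61) + D(108) → 169
C(132) + A(145) → 277
169 + 277 → 446
B sits 2 levels below the root, so its codeword is 2 bits.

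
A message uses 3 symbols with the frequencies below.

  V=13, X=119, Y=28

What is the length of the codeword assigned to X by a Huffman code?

1

Build the tree from the bottom:
V(13) + Y(28) → 41
41 + X(119) → 160
X is a child of the root — depth 1, so its codeword is a single bit.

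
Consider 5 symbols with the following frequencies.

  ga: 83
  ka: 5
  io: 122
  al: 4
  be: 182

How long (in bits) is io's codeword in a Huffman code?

Repeatedly merge the two smallest:
combine al(4), ka(5) → 9
combine 9, ga(83) → 92
combine 92, io(122) → 214
combine be(182), 214 → 396
io's leaf is at depth 2, giving a 2-bit codeword.

2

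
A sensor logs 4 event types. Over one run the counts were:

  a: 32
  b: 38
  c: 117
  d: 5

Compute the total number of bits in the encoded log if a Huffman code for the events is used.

Greedily combine the two least-frequent nodes:
merge d(5) and a(32): 37
merge 37 and b(38): 75
merge 75 and c(117): 192
Total encoded bits = sum of merged weights = 37 + 75 + 192 = 304.

304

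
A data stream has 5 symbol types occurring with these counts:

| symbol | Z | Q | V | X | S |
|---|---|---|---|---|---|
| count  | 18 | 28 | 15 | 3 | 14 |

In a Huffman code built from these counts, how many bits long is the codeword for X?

3

Repeatedly merge the two smallest:
X(3) + S(14) → 17
V(15) + 17 → 32
Z(18) + Q(28) → 46
32 + 46 → 78
X sits 3 levels below the root, so its codeword is 3 bits.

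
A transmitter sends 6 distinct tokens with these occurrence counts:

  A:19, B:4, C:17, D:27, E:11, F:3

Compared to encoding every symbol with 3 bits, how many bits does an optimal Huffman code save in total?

56

Fixed-length: 3 bits × 81 symbols = 243 bits.
Huffman merges:
combine F(3), B(4) → 7
combine 7, E(11) → 18
combine C(17), 18 → 35
combine A(19), D(27) → 46
combine 35, 46 → 81
Huffman total = 7 + 18 + 35 + 46 + 81 = 187 bits.
Saving = 243 − 187 = 56 bits.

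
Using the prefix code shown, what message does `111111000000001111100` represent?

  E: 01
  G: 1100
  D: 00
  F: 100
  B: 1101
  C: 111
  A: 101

Read left to right; each codeword is recognised as soon as it completes (prefix code):
  111→C | 111→C | 00→D | 00→D | 00→D | 00→D | 111→C | 1100→G
Decoded message: CCDDDDCG

CCDDDDCG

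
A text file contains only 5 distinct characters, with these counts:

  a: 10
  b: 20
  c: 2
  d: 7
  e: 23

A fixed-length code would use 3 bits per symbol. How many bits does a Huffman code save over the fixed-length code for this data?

Fixed-length: 3 bits × 62 symbols = 186 bits.
Huffman merges:
c(2) + d(7) → 9
9 + a(10) → 19
19 + b(20) → 39
e(23) + 39 → 62
Huffman total = 9 + 19 + 39 + 62 = 129 bits.
Saving = 186 − 129 = 57 bits.

57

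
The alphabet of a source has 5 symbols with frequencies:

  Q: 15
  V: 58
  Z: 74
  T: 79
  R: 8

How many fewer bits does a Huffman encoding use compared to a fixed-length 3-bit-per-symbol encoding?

Fixed-length: 3 bits × 234 symbols = 702 bits.
Huffman merges:
merge R(8) and Q(15): 23
merge 23 and V(58): 81
merge Z(74) and T(79): 153
merge 81 and 153: 234
Huffman total = 23 + 81 + 153 + 234 = 491 bits.
Saving = 702 − 491 = 211 bits.

211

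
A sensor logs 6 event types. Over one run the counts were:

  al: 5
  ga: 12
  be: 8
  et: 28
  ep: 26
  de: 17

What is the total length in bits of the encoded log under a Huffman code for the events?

230

Merge the two smallest weights repeatedly:
combine al(5), be(8) → 13
combine ga(12), 13 → 25
combine de(17), 25 → 42
combine ep(26), et(28) → 54
combine 42, 54 → 96
Total encoded bits = sum of merged weights = 13 + 25 + 42 + 54 + 96 = 230.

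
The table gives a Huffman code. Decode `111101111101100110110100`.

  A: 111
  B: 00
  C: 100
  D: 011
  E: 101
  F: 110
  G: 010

Read left to right; each codeword is recognised as soon as it completes (prefix code):
  111→A | 101→E | 111→A | 101→E | 100→C | 110→F | 110→F | 100→C
Decoded message: AEAECFFC

AEAECFFC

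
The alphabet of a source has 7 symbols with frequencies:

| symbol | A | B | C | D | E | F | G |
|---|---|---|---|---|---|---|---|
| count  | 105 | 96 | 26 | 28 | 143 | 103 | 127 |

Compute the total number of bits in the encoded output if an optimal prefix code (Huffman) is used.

1668

Greedily combine the two least-frequent nodes:
combine C(26), D(28) → 54
combine 54, B(96) → 150
combine F(103), A(105) → 208
combine G(127), E(143) → 270
combine 150, 208 → 358
combine 270, 358 → 628
The encoded length is the sum of every internal node's weight: 54 + 150 + 208 + 270 + 358 + 628 = 1668 bits.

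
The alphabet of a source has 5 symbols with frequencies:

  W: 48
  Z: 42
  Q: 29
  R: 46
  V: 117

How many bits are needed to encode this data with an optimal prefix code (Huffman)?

612

Build the Huffman tree bottom-up:
combine Q(29), Z(42) → 71
combine R(46), W(48) → 94
combine 71, 94 → 165
combine V(117), 165 → 282
The encoded length is the sum of every internal node's weight: 71 + 94 + 165 + 282 = 612 bits.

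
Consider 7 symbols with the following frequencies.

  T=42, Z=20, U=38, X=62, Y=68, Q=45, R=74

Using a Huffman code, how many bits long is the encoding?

963

Merge the two smallest weights repeatedly:
combine Z(20), U(38) → 58
combine T(42), Q(45) → 87
combine 58, X(62) → 120
combine Y(68), R(74) → 142
combine 87, 120 → 207
combine 142, 207 → 349
The encoded length is the sum of every internal node's weight: 58 + 87 + 120 + 142 + 207 + 349 = 963 bits.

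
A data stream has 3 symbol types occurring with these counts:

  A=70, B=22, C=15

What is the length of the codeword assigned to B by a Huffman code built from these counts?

Repeatedly merge the two smallest:
combine C(15), B(22) → 37
combine 37, A(70) → 107
B's leaf is at depth 2, giving a 2-bit codeword.

2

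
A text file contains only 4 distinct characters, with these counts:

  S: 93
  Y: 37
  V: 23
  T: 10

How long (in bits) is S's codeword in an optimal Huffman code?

1

Repeatedly merge the two smallest:
merge T(10) and V(23): 33
merge 33 and Y(37): 70
merge 70 and S(93): 163
S sits one level below the root: a 1-bit codeword.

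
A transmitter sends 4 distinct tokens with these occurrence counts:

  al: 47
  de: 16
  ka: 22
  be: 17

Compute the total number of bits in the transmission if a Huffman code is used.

Greedily combine the two least-frequent nodes:
combine de(16), be(17) → 33
combine ka(22), 33 → 55
combine al(47), 55 → 102
Total encoded bits = sum of merged weights = 33 + 55 + 102 = 190.

190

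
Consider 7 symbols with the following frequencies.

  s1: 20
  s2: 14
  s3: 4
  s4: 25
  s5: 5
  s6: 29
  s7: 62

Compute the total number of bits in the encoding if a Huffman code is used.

385

Greedily combine the two least-frequent nodes:
combine s3(4), s5(5) → 9
combine 9, s2(14) → 23
combine s1(20), 23 → 43
combine s4(25), s6(29) → 54
combine 43, 54 → 97
combine s7(62), 97 → 159
Total encoded bits = sum of merged weights = 9 + 23 + 43 + 54 + 97 + 159 = 385.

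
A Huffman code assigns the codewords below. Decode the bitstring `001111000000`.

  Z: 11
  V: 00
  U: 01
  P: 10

Read left to right; each codeword is recognised as soon as it completes (prefix code):
  00→V | 11→Z | 11→Z | 00→V | 00→V | 00→V
Decoded message: VZZVVV

VZZVVV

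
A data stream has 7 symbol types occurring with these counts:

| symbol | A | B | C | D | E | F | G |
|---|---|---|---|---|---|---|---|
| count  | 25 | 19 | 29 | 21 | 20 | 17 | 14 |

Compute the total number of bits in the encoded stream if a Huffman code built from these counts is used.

Merge the two smallest weights repeatedly:
combine G(14), F(17) → 31
combine B(19), E(20) → 39
combine D(21), A(25) → 46
combine C(29), 31 → 60
combine 39, 46 → 85
combine 60, 85 → 145
Each symbol's bit-cost is frequency × depth; summing gives 406 bits (equivalently 31 + 39 + 46 + 60 + 85 + 145).

406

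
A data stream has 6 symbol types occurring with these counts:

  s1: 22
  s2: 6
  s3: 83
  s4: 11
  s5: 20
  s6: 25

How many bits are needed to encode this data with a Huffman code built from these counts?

352

Merge the two smallest weights repeatedly:
s2(6) + s4(11) → 17
17 + s5(20) → 37
s1(22) + s6(25) → 47
37 + 47 → 84
s3(83) + 84 → 167
The encoded length is the sum of every internal node's weight: 17 + 37 + 47 + 84 + 167 = 352 bits.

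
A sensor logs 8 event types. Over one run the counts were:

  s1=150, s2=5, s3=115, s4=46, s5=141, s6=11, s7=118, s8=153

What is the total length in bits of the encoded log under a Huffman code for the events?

Greedily combine the two least-frequent nodes:
merge s2(5) and s6(11): 16
merge 16 and s4(46): 62
merge 62 and s3(115): 177
merge s7(118) and s5(141): 259
merge s1(150) and s8(153): 303
merge 177 and 259: 436
merge 303 and 436: 739
Total encoded bits = sum of merged weights = 16 + 62 + 177 + 259 + 303 + 436 + 739 = 1992.

1992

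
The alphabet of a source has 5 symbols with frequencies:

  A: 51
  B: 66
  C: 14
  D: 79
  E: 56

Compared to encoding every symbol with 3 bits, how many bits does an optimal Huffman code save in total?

Fixed-length: 3 bits × 266 symbols = 798 bits.
Huffman merges:
C(14) + A(51) → 65
E(56) + 65 → 121
B(66) + D(79) → 145
121 + 145 → 266
Huffman total = 65 + 121 + 145 + 266 = 597 bits.
Saving = 798 − 597 = 201 bits.

201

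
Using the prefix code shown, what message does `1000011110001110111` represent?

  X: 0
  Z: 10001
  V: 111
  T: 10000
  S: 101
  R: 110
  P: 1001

TVZRV

Read left to right; each codeword is recognised as soon as it completes (prefix code):
  10000→T | 111→V | 10001→Z | 110→R | 111→V
Decoded message: TVZRV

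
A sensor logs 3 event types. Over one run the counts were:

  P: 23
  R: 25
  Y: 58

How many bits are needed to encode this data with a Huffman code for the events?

Build the Huffman tree bottom-up:
P(23) + R(25) → 48
48 + Y(58) → 106
The encoded length is the sum of every internal node's weight: 48 + 106 = 154 bits.

154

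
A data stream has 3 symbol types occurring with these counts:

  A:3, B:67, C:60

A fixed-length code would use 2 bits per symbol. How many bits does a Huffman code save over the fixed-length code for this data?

Fixed-length: 2 bits × 130 symbols = 260 bits.
Huffman merges:
combine A(3), C(60) → 63
combine 63, B(67) → 130
Huffman total = 63 + 130 = 193 bits.
Saving = 260 − 193 = 67 bits.

67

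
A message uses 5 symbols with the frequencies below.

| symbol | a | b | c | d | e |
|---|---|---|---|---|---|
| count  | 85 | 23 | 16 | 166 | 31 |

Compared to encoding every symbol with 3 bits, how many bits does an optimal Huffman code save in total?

Fixed-length: 3 bits × 321 symbols = 963 bits.
Huffman merges:
c(16) + b(23) → 39
e(31) + 39 → 70
70 + a(85) → 155
155 + d(166) → 321
Huffman total = 39 + 70 + 155 + 321 = 585 bits.
Saving = 963 − 585 = 378 bits.

378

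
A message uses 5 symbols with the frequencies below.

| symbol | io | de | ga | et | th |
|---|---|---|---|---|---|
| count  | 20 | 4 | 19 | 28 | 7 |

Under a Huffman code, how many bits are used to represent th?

Repeatedly merge the two smallest:
merge de(4) and th(7): 11
merge 11 and ga(19): 30
merge io(20) and et(28): 48
merge 30 and 48: 78
th's leaf is at depth 3, giving a 3-bit codeword.

3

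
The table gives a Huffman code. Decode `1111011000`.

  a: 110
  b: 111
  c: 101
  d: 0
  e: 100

Read left to right; each codeword is recognised as soon as it completes (prefix code):
  111→b | 101→c | 100→e | 0→d
Decoded message: bced

bced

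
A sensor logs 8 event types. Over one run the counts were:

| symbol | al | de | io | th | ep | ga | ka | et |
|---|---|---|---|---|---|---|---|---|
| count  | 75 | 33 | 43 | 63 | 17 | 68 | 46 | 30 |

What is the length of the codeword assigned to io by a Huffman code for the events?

Huffman merges, smallest pair first:
merge ep(17) and et(30): 47
merge de(33) and io(43): 76
merge ka(46) and 47: 93
merge th(63) and ga(68): 131
merge al(75) and 76: 151
merge 93 and 131: 224
merge 151 and 224: 375
io's leaf is at depth 3, giving a 3-bit codeword.

3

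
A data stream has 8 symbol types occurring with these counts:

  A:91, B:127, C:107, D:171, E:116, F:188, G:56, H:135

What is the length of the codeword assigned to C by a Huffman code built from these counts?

Build the tree from the bottom:
G(56) + A(91) → 147
C(107) + E(116) → 223
B(127) + H(135) → 262
147 + D(171) → 318
F(188) + 223 → 411
262 + 318 → 580
411 + 580 → 991
C sits 3 levels below the root, so its codeword is 3 bits.

3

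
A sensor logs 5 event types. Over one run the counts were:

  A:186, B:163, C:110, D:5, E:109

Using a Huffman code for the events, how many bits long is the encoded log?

Greedily combine the two least-frequent nodes:
combine D(5), E(109) → 114
combine C(110), 114 → 224
combine B(163), A(186) → 349
combine 224, 349 → 573
Each symbol's bit-cost is frequency × depth; summing gives 1260 bits (equivalently 114 + 224 + 349 + 573).

1260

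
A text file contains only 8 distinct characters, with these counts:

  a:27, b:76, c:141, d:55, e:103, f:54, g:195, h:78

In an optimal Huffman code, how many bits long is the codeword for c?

Huffman merges, smallest pair first:
combine a(27), f(54) → 81
combine d(55), b(76) → 131
combine h(78), 81 → 159
combine e(103), 131 → 234
combine c(141), 159 → 300
combine g(195), 234 → 429
combine 300, 429 → 729
c sits 2 levels below the root, so its codeword is 2 bits.

2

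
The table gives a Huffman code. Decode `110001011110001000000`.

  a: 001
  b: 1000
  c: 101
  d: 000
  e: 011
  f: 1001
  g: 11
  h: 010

Read left to right; each codeword is recognised as soon as it completes (prefix code):
  11→g | 000→d | 101→c | 11→g | 1000→b | 1000→b | 000→d
Decoded message: gdcgbbd

gdcgbbd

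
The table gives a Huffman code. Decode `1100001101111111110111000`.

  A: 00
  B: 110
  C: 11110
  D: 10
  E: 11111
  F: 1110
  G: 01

Read left to right; each codeword is recognised as soon as it completes (prefix code):
  110→B | 00→A | 01→G | 10→D | 11111→E | 11110→C | 1110→F | 00→A
Decoded message: BAGDECFA

BAGDECFA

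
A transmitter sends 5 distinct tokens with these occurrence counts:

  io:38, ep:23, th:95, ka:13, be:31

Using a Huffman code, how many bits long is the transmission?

408

Build the Huffman tree bottom-up:
merge ka(13) and ep(23): 36
merge be(31) and 36: 67
merge io(38) and 67: 105
merge th(95) and 105: 200
The encoded length is the sum of every internal node's weight: 36 + 67 + 105 + 200 = 408 bits.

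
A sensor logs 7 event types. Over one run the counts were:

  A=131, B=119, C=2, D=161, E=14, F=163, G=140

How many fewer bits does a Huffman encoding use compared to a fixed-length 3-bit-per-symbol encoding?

313

Fixed-length: 3 bits × 730 symbols = 2190 bits.
Huffman merges:
merge C(2) and E(14): 16
merge 16 and B(119): 135
merge A(131) and 135: 266
merge G(140) and D(161): 301
merge F(163) and 266: 429
merge 301 and 429: 730
Huffman total = 16 + 135 + 266 + 301 + 429 + 730 = 1877 bits.
Saving = 2190 − 1877 = 313 bits.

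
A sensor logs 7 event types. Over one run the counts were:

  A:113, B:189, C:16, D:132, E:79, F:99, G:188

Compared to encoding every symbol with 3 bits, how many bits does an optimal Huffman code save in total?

Fixed-length: 3 bits × 816 symbols = 2448 bits.
Huffman merges:
combine C(16), E(79) → 95
combine 95, F(99) → 194
combine A(113), D(132) → 245
combine G(188), B(189) → 377
combine 194, 245 → 439
combine 377, 439 → 816
Huffman total = 95 + 194 + 245 + 377 + 439 + 816 = 2166 bits.
Saving = 2448 − 2166 = 282 bits.

282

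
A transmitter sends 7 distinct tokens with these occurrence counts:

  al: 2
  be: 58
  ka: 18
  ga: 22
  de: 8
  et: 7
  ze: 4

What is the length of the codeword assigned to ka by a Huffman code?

3

Huffman merges, smallest pair first:
merge al(2) and ze(4): 6
merge 6 and et(7): 13
merge de(8) and 13: 21
merge ka(18) and 21: 39
merge ga(22) and 39: 61
merge be(58) and 61: 119
The subtree containing ka is merged 3 times, so code length = 3.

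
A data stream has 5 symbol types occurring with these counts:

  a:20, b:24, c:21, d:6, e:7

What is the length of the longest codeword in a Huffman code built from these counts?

Merge the two lowest-weight nodes at each step:
merge d(6) and e(7): 13
merge 13 and a(20): 33
merge c(21) and b(24): 45
merge 33 and 45: 78
Maximum depth reached is 3.

3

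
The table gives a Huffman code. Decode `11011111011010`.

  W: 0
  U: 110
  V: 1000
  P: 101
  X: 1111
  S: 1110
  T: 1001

UXPPW

Read left to right; each codeword is recognised as soon as it completes (prefix code):
  110→U | 1111→X | 101→P | 101→P | 0→W
Decoded message: UXPPW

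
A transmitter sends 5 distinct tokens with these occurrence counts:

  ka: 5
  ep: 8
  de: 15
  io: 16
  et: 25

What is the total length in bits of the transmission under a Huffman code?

Merge the two smallest weights repeatedly:
combine ka(5), ep(8) → 13
combine 13, de(15) → 28
combine io(16), et(25) → 41
combine 28, 41 → 69
The encoded length is the sum of every internal node's weight: 13 + 28 + 41 + 69 = 151 bits.

151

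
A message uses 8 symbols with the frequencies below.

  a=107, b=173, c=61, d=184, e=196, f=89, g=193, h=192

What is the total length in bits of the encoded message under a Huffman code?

Greedily combine the two least-frequent nodes:
combine c(61), f(89) → 150
combine a(107), 150 → 257
combine b(173), d(184) → 357
combine h(192), g(193) → 385
combine e(196), 257 → 453
combine 357, 385 → 742
combine 453, 742 → 1195
Each symbol's bit-cost is frequency × depth; summing gives 3539 bits (equivalently 150 + 257 + 357 + 385 + 453 + 742 + 1195).

3539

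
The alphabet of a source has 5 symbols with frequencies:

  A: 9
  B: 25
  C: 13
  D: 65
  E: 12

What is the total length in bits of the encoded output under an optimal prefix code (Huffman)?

238

Greedily combine the two least-frequent nodes:
A(9) + E(12) → 21
C(13) + 21 → 34
B(25) + 34 → 59
59 + D(65) → 124
Total encoded bits = sum of merged weights = 21 + 34 + 59 + 124 = 238.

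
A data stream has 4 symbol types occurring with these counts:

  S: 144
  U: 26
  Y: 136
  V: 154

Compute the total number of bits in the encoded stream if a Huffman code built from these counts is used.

920

Merge the two smallest weights repeatedly:
U(26) + Y(136) → 162
S(144) + V(154) → 298
162 + 298 → 460
The encoded length is the sum of every internal node's weight: 162 + 298 + 460 = 920 bits.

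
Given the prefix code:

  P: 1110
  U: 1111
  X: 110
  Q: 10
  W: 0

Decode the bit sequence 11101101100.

Read left to right; each codeword is recognised as soon as it completes (prefix code):
  1110→P | 110→X | 110→X | 0→W
Decoded message: PXXW

PXXW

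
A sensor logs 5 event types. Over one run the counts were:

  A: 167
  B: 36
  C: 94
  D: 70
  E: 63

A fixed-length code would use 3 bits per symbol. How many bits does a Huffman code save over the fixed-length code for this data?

334

Fixed-length: 3 bits × 430 symbols = 1290 bits.
Huffman merges:
merge B(36) and E(63): 99
merge D(70) and C(94): 164
merge 99 and 164: 263
merge A(167) and 263: 430
Huffman total = 99 + 164 + 263 + 430 = 956 bits.
Saving = 1290 − 956 = 334 bits.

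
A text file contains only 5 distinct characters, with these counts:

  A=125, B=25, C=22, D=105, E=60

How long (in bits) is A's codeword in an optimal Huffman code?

1

Huffman merges, smallest pair first:
C(22) + B(25) → 47
47 + E(60) → 107
D(105) + 107 → 212
A(125) + 212 → 337
A sits one level below the root: a 1-bit codeword.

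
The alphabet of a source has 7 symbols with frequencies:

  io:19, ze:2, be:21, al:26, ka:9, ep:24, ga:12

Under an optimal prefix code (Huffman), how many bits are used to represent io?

Huffman merges, smallest pair first:
combine ze(2), ka(9) → 11
combine 11, ga(12) → 23
combine io(19), be(21) → 40
combine 23, ep(24) → 47
combine al(26), 40 → 66
combine 47, 66 → 113
io's leaf is at depth 3, giving a 3-bit codeword.

3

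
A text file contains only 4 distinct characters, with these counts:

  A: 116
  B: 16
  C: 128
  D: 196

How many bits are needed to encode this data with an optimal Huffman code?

848

Greedily combine the two least-frequent nodes:
merge B(16) and A(116): 132
merge C(128) and 132: 260
merge D(196) and 260: 456
Total encoded bits = sum of merged weights = 132 + 260 + 456 = 848.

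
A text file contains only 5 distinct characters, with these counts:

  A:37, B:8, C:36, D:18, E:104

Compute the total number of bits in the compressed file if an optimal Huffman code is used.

390

Merge the two smallest weights repeatedly:
combine B(8), D(18) → 26
combine 26, C(36) → 62
combine A(37), 62 → 99
combine 99, E(104) → 203
Total encoded bits = sum of merged weights = 26 + 62 + 99 + 203 = 390.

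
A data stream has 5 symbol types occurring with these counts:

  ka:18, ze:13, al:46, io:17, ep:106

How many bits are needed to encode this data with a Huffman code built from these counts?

372

Build the Huffman tree bottom-up:
ze(13) + io(17) → 30
ka(18) + 30 → 48
al(46) + 48 → 94
94 + ep(106) → 200
Each symbol's bit-cost is frequency × depth; summing gives 372 bits (equivalently 30 + 48 + 94 + 200).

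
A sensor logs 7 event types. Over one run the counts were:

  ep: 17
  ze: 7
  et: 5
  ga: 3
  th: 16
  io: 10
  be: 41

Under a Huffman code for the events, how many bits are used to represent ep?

Repeatedly merge the two smallest:
ga(3) + et(5) → 8
ze(7) + 8 → 15
io(10) + 15 → 25
th(16) + ep(17) → 33
25 + 33 → 58
be(41) + 58 → 99
ep's leaf is at depth 3, giving a 3-bit codeword.

3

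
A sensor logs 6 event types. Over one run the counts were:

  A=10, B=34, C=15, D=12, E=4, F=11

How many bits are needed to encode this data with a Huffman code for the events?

Build the Huffman tree bottom-up:
merge E(4) and A(10): 14
merge F(11) and D(12): 23
merge 14 and C(15): 29
merge 23 and 29: 52
merge B(34) and 52: 86
Each symbol's bit-cost is frequency × depth; summing gives 204 bits (equivalently 14 + 23 + 29 + 52 + 86).

204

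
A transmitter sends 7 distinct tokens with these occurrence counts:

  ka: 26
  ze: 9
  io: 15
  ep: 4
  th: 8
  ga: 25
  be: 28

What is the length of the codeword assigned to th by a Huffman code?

5

Build the tree from the bottom:
combine ep(4), th(8) → 12
combine ze(9), 12 → 21
combine io(15), 21 → 36
combine ga(25), ka(26) → 51
combine be(28), 36 → 64
combine 51, 64 → 115
The subtree containing th is merged 5 times, so code length = 5.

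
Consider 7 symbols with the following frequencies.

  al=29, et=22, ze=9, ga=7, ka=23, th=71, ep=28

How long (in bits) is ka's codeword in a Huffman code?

3

Build the tree from the bottom:
ga(7) + ze(9) → 16
16 + et(22) → 38
ka(23) + ep(28) → 51
al(29) + 38 → 67
51 + 67 → 118
th(71) + 118 → 189
ka's leaf is at depth 3, giving a 3-bit codeword.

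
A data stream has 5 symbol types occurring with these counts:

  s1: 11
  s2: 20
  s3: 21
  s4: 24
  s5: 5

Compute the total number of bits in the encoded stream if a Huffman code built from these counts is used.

178

Merge the two smallest weights repeatedly:
s5(5) + s1(11) → 16
16 + s2(20) → 36
s3(21) + s4(24) → 45
36 + 45 → 81
Total encoded bits = sum of merged weights = 16 + 36 + 45 + 81 = 178.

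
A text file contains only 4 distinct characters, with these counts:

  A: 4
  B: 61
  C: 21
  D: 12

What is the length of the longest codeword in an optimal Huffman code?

Merge the two lowest-weight nodes at each step:
merge A(4) and D(12): 16
merge 16 and C(21): 37
merge 37 and B(61): 98
The rarest symbols sit at the bottom; the longest codeword is 3 bits.

3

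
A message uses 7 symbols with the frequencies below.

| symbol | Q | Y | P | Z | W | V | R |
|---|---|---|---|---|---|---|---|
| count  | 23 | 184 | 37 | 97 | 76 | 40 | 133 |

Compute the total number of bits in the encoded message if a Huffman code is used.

Greedily combine the two least-frequent nodes:
Q(23) + P(37) → 60
V(40) + 60 → 100
W(76) + Z(97) → 173
100 + R(133) → 233
173 + Y(184) → 357
233 + 357 → 590
Total encoded bits = sum of merged weights = 60 + 100 + 173 + 233 + 357 + 590 = 1513.

1513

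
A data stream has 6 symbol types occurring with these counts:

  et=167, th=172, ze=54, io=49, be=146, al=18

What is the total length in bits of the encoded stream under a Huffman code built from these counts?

1400

Merge the two smallest weights repeatedly:
combine al(18), io(49) → 67
combine ze(54), 67 → 121
combine 121, be(146) → 267
combine et(167), th(172) → 339
combine 267, 339 → 606
Total encoded bits = sum of merged weights = 67 + 121 + 267 + 339 + 606 = 1400.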